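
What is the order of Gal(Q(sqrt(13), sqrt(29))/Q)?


The 2 square roots of distinct primes are multiplicatively independent over Q,
so [K:Q] = 2^2 and Gal(K/Q) is isomorphic to (Z/2Z)^2.
|Gal| = 2^2 = 4

4


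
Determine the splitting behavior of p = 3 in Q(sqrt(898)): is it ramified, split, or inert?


K = Q(sqrt(898)). Since d mod 4 = 2, disc(K) = 3592.
Check p | disc: 3592 mod 3 = 1.
p does not divide disc. Compute Legendre symbol (d/p):
1^((3-1)/2) mod 3 = 1
(d/p) = 1, so p splits: (p) = P*P' with e=1, f=1, g=2.
Therefore p is split.

split


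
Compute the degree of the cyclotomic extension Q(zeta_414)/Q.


The degree equals Euler's totient phi(414).
414 = 2 * 3^2 * 23
phi(414) = 132

132


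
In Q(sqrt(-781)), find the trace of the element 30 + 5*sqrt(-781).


Tr(a + b*sqrt(d)) = (a + b*sqrt(d)) + (a - b*sqrt(d)) = 2a
= 2 * (30)
= 60

60


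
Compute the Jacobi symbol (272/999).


Compute (272/999) via quadratic reciprocity:
  pull out 2: (2/999) = +1  (since 999 mod 8 = 7)
  pull out 2: (2/999) = +1  (since 999 mod 8 = 7)
  pull out 2: (2/999) = +1  (since 999 mod 8 = 7)
  pull out 2: (2/999) = +1  (since 999 mod 8 = 7)
  reciprocity: (17/999) -> +(999/17)
  reduce: (13/17)
  reciprocity: (13/17) -> +(17/13)
  reduce: (4/13)
  pull out 2: (2/13) = -1  (since 13 mod 8 = 5)
  pull out 2: (2/13) = -1  (since 13 mod 8 = 5)
  (1/13) = 1
Product of signs = 1

1


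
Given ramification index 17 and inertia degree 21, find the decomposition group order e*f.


|D_P| = e * f
= 17 * 21
= 357

357


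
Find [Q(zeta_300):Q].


The degree equals Euler's totient phi(300).
300 = 2^2 * 3 * 5^2
phi(300) = 80

80


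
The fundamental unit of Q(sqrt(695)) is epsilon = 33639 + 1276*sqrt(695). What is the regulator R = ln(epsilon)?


epsilon = 33639 + 1276*sqrt(695)
= 67278.0000
R = ln(67278.0000)
= 11.1166

11.1166


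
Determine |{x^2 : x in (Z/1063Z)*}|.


For prime p, the number of non-zero quadratic residues is (p-1)/2.
= (1063-1)/2
= 531

531


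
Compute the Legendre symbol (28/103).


p = 103 is prime, so compute (28/103) with the reciprocity algorithm (Jacobi-symbol steps: pull out 2s via (2/n), flip via reciprocity, reduce):
  pull out 2: (2/103) = +1  (since 103 mod 8 = 7)
  pull out 2: (2/103) = +1  (since 103 mod 8 = 7)
  reciprocity: (7/103) -> -(103/7)
  reduce: (5/7)
  reciprocity: (5/7) -> +(7/5)
  reduce: (2/5)
  pull out 2: (2/5) = -1  (since 5 mod 8 = 5)
  (1/5) = 1
Product of signs = 1
(28/103) = 1

1


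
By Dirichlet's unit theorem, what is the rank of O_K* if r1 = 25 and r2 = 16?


By Dirichlet's unit theorem:
rank = r1 + r2 - 1
= 25 + 16 - 1
= 40

40


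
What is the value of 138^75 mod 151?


p = 151 is prime and the exponent is (p-1)/2 = 75, so by Euler's criterion 138^75 = (138/151) = +1 or -1 mod 151.
Compute by square-and-multiply:
  75 = 64 + 8 + 2 + 1 (binary 1001011)
  Repeated squaring mod 151: 138^1 = 138, 138^2 = 18, 138^4 = 22, 138^8 = 31, 138^16 = 55, 138^32 = 5, 138^64 = 25
  138^75 = 138^64 * 138^8 * 138^2 * 138^1 = 25 * 31 * 18 * 138 mod 151
    25 * 31 = 775 = 20 mod 151
    20 * 18 = 360 = 58 mod 151
    58 * 138 = 8004 = 1 mod 151
  138^75 = 1 mod 151
Result 1: 138 is a quadratic residue mod 151.
138^75 mod 151 = 1

1


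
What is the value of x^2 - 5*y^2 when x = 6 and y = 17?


x^2 - d*y^2
= 6^2 - 5*17^2
= 36 - 1445
= -1409

-1409


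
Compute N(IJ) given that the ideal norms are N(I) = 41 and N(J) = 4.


N(IJ) = N(I) * N(J)
= 41 * 4
= 164

164


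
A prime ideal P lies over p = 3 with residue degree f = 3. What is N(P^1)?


N(P^a) = p^(a*f)
= 3^(1*3)
= 3^3
= 27

27


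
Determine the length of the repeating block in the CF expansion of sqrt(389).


Run the CF algorithm for sqrt(389).
a_0 = floor(sqrt(389)) = 19; set m_0=0, q_0=1.
Recurrence: m' = q*a - m,  q' = (d - m'^2)/q,  a' = floor((a_0 + m')/q').
  step 1: m=19, q=28, a=1
  step 2: m=9, q=11, a=2
  step 3: m=13, q=20, a=1
  step 4: m=7, q=17, a=1
  step 5: m=10, q=17, a=1
  step 6: m=7, q=20, a=1
  step 7: m=13, q=11, a=2
  step 8: m=9, q=28, a=1
  step 9: m=19, q=1, a=38
a_9 = 2*a_0 = 38, so the period closes here.
sqrt(389) = [19; 1, 2, 1, 1, 1, 1, 2, 1, 38]
Period length = 9

9


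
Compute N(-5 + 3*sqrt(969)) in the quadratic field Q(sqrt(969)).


N(a + b*sqrt(d)) = a^2 - d*b^2
= (-5)^2 - (969)*(3)^2
= 25 - 8721
= -8696

-8696


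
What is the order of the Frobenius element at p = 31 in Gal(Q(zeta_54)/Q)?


The Frobenius at p in Gal(Q(zeta_n)/Q) = (Z/nZ)* is the class of p, so its order is ord_54(31), the smallest k >= 1 with 31^k = 1 mod 54.
n = 54 = 2 * 3^3, phi(54) = 18; the order divides phi(n).
Divisors of 18: 1, 2, 3, 6, 9, 18
Repeated squaring mod 54: 31^1 = 31, 31^2 = 43, 31^4 = 13, 31^8 = 7, 31^16 = 49
Test divisors in increasing order:
  k=1: 31^1 = 31 mod 54
  k=2: 31^2 = 43 mod 54
  k=3: 31^3 = 43 * 31 = 37 mod 54
  k=6: 31^6 = 13 * 43 = 19 mod 54
  k=9: 31^9 = 7 * 31 = 1 mod 54  <- first divisor giving 1
Order = 9

9


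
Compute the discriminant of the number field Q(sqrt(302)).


For K = Q(sqrt(d)) with d squarefree: disc(K) = d if d = 1 mod 4, and disc(K) = 4d if d = 2 or 3 mod 4.
Here d = 302, and d mod 4 = 2.
d = 2 mod 4, not 1 (O_K = Z[sqrt(d)]), so disc(K) = 4d = 4 * (302) = 1208

1208


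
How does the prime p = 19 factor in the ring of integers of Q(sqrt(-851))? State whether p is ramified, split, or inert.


K = Q(sqrt(-851)). Since d mod 4 = 1, disc(K) = -851.
Check p | disc: -851 mod 19 = 4.
p does not divide disc. Compute Legendre symbol (d/p):
4^((19-1)/2) mod 19 = 1
(d/p) = 1, so p splits: (p) = P*P' with e=1, f=1, g=2.
Therefore p is split.

split


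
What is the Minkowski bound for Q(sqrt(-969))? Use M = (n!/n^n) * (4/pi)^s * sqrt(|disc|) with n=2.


d = -969, d mod 4 = 3, so disc(K) = 4d = -3876; |disc(K)| = 3876
Imaginary quadratic field, so n = 2, s = r2 = 1, r1 = 0
M = (n!/n^n) * (4/pi)^s * sqrt(|disc(K)|) = (2!/2^2) * (4/pi)^1 * sqrt(3876)
= 0.5 * 1.273240 * 62.257530
= 39.6344

39.6344


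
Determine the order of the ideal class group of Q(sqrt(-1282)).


K = Q(sqrt(-1282)). d mod 4 = 2, so D = disc(K) = 4d = -5128
h(K) equals the number of primitive reduced positive-definite forms (a, b, c) = a*x^2 + b*x*y + c*y^2 with b^2 - 4ac = D,
where reduced means |b| <= a <= c, with b >= 0 whenever |b| = a or a = c, and primitive means gcd(a, b, c) = 1.
Reduced forces 3a^2 <= |D| = 5128, so 1 <= a <= 41; b must have the parity of D, and c = (b^2 - D)/(4a) must be an integer >= a.
Enumerate a = 1..41, b in [-a, a]:
  a=1: (1, 0, 1282)  [1]
  a=2: (2, 0, 641)  [1]
  a=3..10: none
  a=11: (11, -8, 118), (11, 8, 118)  [2]
  a=12..21: none
  a=22: (22, -8, 59), (22, 8, 59)  [2]
  a=23: (23, -22, 61), (23, 22, 61)  [2]
  a=24..28: none
  a=29: (29, -18, 47), (29, 18, 47)  [2]
  a=30: none
  a=31: (31, -24, 46), (31, 24, 46)  [2]
  a=32..41: none
Total reduced forms: 1 + 1 + 2 + 2 + 2 + 2 + 2 = 12
h = 12

12


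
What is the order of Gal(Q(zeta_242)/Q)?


|Gal(Q(zeta_242)/Q)| = phi(242)
= 110

110


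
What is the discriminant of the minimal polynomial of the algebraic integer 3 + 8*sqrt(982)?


The element 3 + 8*sqrt(982) has minimal polynomial:
x^2 - 6*x - 62839
Discriminant = (-6)^2 - 4*(-62839)
= 36 + 251356
= 251392

251392


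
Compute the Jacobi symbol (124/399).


Compute (124/399) via quadratic reciprocity:
  pull out 2: (2/399) = +1  (since 399 mod 8 = 7)
  pull out 2: (2/399) = +1  (since 399 mod 8 = 7)
  reciprocity: (31/399) -> -(399/31)
  reduce: (27/31)
  reciprocity: (27/31) -> -(31/27)
  reduce: (4/27)
  pull out 2: (2/27) = -1  (since 27 mod 8 = 3)
  pull out 2: (2/27) = -1  (since 27 mod 8 = 3)
  (1/27) = 1
Product of signs = 1

1


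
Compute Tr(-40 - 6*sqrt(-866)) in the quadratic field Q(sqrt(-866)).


Tr(a + b*sqrt(d)) = (a + b*sqrt(d)) + (a - b*sqrt(d)) = 2a
= 2 * (-40)
= -80

-80


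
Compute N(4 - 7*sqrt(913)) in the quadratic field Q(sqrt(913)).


N(a + b*sqrt(d)) = a^2 - d*b^2
= (4)^2 - (913)*(-7)^2
= 16 - 44737
= -44721

-44721


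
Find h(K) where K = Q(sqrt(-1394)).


K = Q(sqrt(-1394)). d mod 4 = 2, so D = disc(K) = 4d = -5576
h(K) equals the number of primitive reduced positive-definite forms (a, b, c) = a*x^2 + b*x*y + c*y^2 with b^2 - 4ac = D,
where reduced means |b| <= a <= c, with b >= 0 whenever |b| = a or a = c, and primitive means gcd(a, b, c) = 1.
Reduced forces 3a^2 <= |D| = 5576, so 1 <= a <= 43; b must have the parity of D, and c = (b^2 - D)/(4a) must be an integer >= a.
Enumerate a = 1..43, b in [-a, a]:
  a=1: (1, 0, 1394)  [1]
  a=2: (2, 0, 697)  [1]
  a=3: (3, -2, 465), (3, 2, 465)  [2]
  a=4: none
  a=5: (5, -2, 279), (5, 2, 279)  [2]
  a=6: (6, -4, 233), (6, 4, 233)  [2]
  a=7..8: none
  a=9: (9, -2, 155), (9, 2, 155)  [2]
  a=10: (10, -8, 141), (10, 8, 141)  [2]
  a=11: (11, -10, 129), (11, 10, 129)  [2]
  a=12: none
  a=13: (13, -12, 110), (13, 12, 110)  [2]
  a=14: none
  a=15: (15, -8, 94), (15, -2, 93), (15, 2, 93), (15, 8, 94)  [4]
  a=16: none
  a=17: (17, 0, 82)  [1]
  a=18: (18, -16, 81), (18, 16, 81)  [2]
  a=19..21: none
  a=22: (22, -12, 65), (22, 12, 65)  [2]
  a=23: (23, -6, 61), (23, 6, 61)  [2]
  a=24: none
  a=25: (25, -18, 59), (25, 18, 59)  [2]
  a=26: (26, -12, 55), (26, 12, 55)  [2]
  a=27: (27, -16, 54), (27, 16, 54)  [2]
  a=28..29: none
  a=30: (30, -28, 53), (30, -8, 47), (30, 8, 47), (30, 28, 53)  [4]
  a=31: (31, -2, 45), (31, 2, 45)  [2]
  a=32: none
  a=33: (33, -32, 50), (33, -10, 43), (33, 10, 43), (33, 32, 50)  [4]
  a=34: (34, 0, 41)  [1]
  a=35..36: none
  a=37: (37, -14, 39), (37, 14, 39)  [2]
  a=38: none
  a=39: (39, -38, 45), (39, 38, 45)  [2]
  a=40..43: none
Total reduced forms: 1 + 1 + 2 + 2 + 2 + 2 + 2 + 2 + 2 + 4 + 1 + 2 + 2 + 2 + 2 + 2 + 2 + 4 + 2 + 4 + 1 + 2 + 2 = 48
h = 48

48


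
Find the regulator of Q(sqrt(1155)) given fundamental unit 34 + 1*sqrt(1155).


epsilon = 34 + 1*sqrt(1155)
= 67.9853
R = ln(67.9853)
= 4.2193

4.2193


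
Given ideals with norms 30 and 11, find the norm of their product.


N(IJ) = N(I) * N(J)
= 30 * 11
= 330

330


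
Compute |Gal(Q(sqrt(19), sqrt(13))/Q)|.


The 2 square roots of distinct primes are multiplicatively independent over Q,
so [K:Q] = 2^2 and Gal(K/Q) is isomorphic to (Z/2Z)^2.
|Gal| = 2^2 = 4

4


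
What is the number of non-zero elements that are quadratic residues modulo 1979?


For prime p, the number of non-zero quadratic residues is (p-1)/2.
= (1979-1)/2
= 989

989


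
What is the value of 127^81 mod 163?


p = 163 is prime and the exponent is (p-1)/2 = 81, so by Euler's criterion 127^81 = (127/163) = +1 or -1 mod 163.
Compute by square-and-multiply:
  81 = 64 + 16 + 1 (binary 1010001)
  Repeated squaring mod 163: 127^1 = 127, 127^2 = 155, 127^4 = 64, 127^8 = 21, 127^16 = 115, 127^32 = 22, 127^64 = 158
  127^81 = 127^64 * 127^16 * 127^1 = 158 * 115 * 127 mod 163
    158 * 115 = 18170 = 77 mod 163
    77 * 127 = 9779 = 162 mod 163
  127^81 = 162 mod 163
Result 162 = p - 1 = -1 mod 163: 127 is a quadratic non-residue mod 163. As a residue in [0, p-1] the value is 162.
127^81 mod 163 = 162

162


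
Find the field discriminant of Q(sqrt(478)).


For K = Q(sqrt(d)) with d squarefree: disc(K) = d if d = 1 mod 4, and disc(K) = 4d if d = 2 or 3 mod 4.
Here d = 478, and d mod 4 = 2.
d = 2 mod 4, not 1 (O_K = Z[sqrt(d)]), so disc(K) = 4d = 4 * (478) = 1912

1912


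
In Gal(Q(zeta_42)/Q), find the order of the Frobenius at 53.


The Frobenius at p in Gal(Q(zeta_n)/Q) = (Z/nZ)* is the class of p, so its order is ord_42(53), the smallest k >= 1 with 53^k = 1 mod 42.
n = 42 = 2 * 3 * 7, phi(42) = 12; the order divides phi(n).
Divisors of 12: 1, 2, 3, 4, 6, 12
Repeated squaring mod 42: 53^1 = 11, 53^2 = 37, 53^4 = 25, 53^8 = 37
Test divisors in increasing order:
  k=1: 53^1 = 11 mod 42
  k=2: 53^2 = 37 mod 42
  k=3: 53^3 = 37 * 11 = 29 mod 42
  k=4: 53^4 = 25 mod 42
  k=6: 53^6 = 25 * 37 = 1 mod 42  <- first divisor giving 1
Order = 6

6


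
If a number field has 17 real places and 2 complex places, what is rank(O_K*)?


By Dirichlet's unit theorem:
rank = r1 + r2 - 1
= 17 + 2 - 1
= 18

18


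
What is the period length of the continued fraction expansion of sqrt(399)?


Run the CF algorithm for sqrt(399).
a_0 = floor(sqrt(399)) = 19; set m_0=0, q_0=1.
Recurrence: m' = q*a - m,  q' = (d - m'^2)/q,  a' = floor((a_0 + m')/q').
  step 1: m=19, q=38, a=1
  step 2: m=19, q=1, a=38
a_2 = 2*a_0 = 38, so the period closes here.
sqrt(399) = [19; 1, 38]
Period length = 2

2


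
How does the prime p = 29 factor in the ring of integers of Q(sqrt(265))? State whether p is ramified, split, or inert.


K = Q(sqrt(265)). Since d mod 4 = 1, disc(K) = 265.
Check p | disc: 265 mod 29 = 4.
p does not divide disc. Compute Legendre symbol (d/p):
4^((29-1)/2) mod 29 = 1
(d/p) = 1, so p splits: (p) = P*P' with e=1, f=1, g=2.
Therefore p is split.

split


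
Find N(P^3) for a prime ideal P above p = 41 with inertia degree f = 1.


N(P^a) = p^(a*f)
= 41^(3*1)
= 41^3
= 68921

68921


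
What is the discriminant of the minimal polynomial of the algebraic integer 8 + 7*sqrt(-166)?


The element 8 + 7*sqrt(-166) has minimal polynomial:
x^2 - 16*x + 8198
Discriminant = (-16)^2 - 4*(8198)
= 256 - 32792
= -32536

-32536


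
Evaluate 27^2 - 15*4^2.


x^2 - d*y^2
= 27^2 - 15*4^2
= 729 - 240
= 489

489


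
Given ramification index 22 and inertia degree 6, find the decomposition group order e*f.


|D_P| = e * f
= 22 * 6
= 132

132


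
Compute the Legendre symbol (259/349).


p = 349 is prime, so compute (259/349) with the reciprocity algorithm (Jacobi-symbol steps: pull out 2s via (2/n), flip via reciprocity, reduce):
  reciprocity: (259/349) -> +(349/259)
  reduce: (90/259)
  pull out 2: (2/259) = -1  (since 259 mod 8 = 3)
  reciprocity: (45/259) -> +(259/45)
  reduce: (34/45)
  pull out 2: (2/45) = -1  (since 45 mod 8 = 5)
  reciprocity: (17/45) -> +(45/17)
  reduce: (11/17)
  reciprocity: (11/17) -> +(17/11)
  reduce: (6/11)
  pull out 2: (2/11) = -1  (since 11 mod 8 = 3)
  reciprocity: (3/11) -> -(11/3)
  reduce: (2/3)
  pull out 2: (2/3) = -1  (since 3 mod 8 = 3)
  (1/3) = 1
Product of signs = -1
(259/349) = -1

-1


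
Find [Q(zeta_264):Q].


The degree equals Euler's totient phi(264).
264 = 2^3 * 3 * 11
phi(264) = 80

80


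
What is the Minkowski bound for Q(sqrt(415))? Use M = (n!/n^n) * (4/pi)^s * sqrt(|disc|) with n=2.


d = 415, d mod 4 = 3, so disc(K) = 4d = 1660; |disc(K)| = 1660
Real quadratic field, so n = 2, s = r2 = 0, r1 = 2
M = (n!/n^n) * (4/pi)^s * sqrt(|disc(K)|) = (2!/2^2) * (4/pi)^0 * sqrt(1660)
= 0.5 * 1.000000 * 40.743098
= 20.3715

20.3715


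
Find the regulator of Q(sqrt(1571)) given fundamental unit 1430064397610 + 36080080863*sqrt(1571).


epsilon = 1430064397610 + 36080080863*sqrt(1571)
= 2.8601e+12
R = ln(2.8601e+12)
= 28.6819

28.6819


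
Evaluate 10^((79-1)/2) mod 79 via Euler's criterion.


p = 79 is prime and the exponent is (p-1)/2 = 39, so by Euler's criterion 10^39 = (10/79) = +1 or -1 mod 79.
Compute by square-and-multiply:
  39 = 32 + 4 + 2 + 1 (binary 100111)
  Repeated squaring mod 79: 10^1 = 10, 10^2 = 21, 10^4 = 46, 10^8 = 62, 10^16 = 52, 10^32 = 18
  10^39 = 10^32 * 10^4 * 10^2 * 10^1 = 18 * 46 * 21 * 10 mod 79
    18 * 46 = 828 = 38 mod 79
    38 * 21 = 798 = 8 mod 79
    8 * 10 = 80 = 1 mod 79
  10^39 = 1 mod 79
Result 1: 10 is a quadratic residue mod 79.
10^39 mod 79 = 1

1


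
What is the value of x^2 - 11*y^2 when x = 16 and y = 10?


x^2 - d*y^2
= 16^2 - 11*10^2
= 256 - 1100
= -844

-844


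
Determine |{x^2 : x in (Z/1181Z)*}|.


For prime p, the number of non-zero quadratic residues is (p-1)/2.
= (1181-1)/2
= 590

590


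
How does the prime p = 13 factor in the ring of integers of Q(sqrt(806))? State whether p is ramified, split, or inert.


K = Q(sqrt(806)). Since d mod 4 = 2, disc(K) = 3224.
Check p | disc: 3224 mod 13 = 0.
p divides disc, so p ramifies: (p) = P^2 with e=2, f=1, g=1.
Therefore p is ramified.

ramified


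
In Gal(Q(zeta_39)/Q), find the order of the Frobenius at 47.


The Frobenius at p in Gal(Q(zeta_n)/Q) = (Z/nZ)* is the class of p, so its order is ord_39(47), the smallest k >= 1 with 47^k = 1 mod 39.
n = 39 = 3 * 13, phi(39) = 24; the order divides phi(n).
Divisors of 24: 1, 2, 3, 4, 6, 8, 12, 24
Repeated squaring mod 39: 47^1 = 8, 47^2 = 25, 47^4 = 1, 47^8 = 1, 47^16 = 1
Test divisors in increasing order:
  k=1: 47^1 = 8 mod 39
  k=2: 47^2 = 25 mod 39
  k=3: 47^3 = 25 * 8 = 5 mod 39
  k=4: 47^4 = 1 mod 39  <- first divisor giving 1
Order = 4

4


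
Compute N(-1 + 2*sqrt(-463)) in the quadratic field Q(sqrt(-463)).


N(a + b*sqrt(d)) = a^2 - d*b^2
= (-1)^2 - (-463)*(2)^2
= 1 + 1852
= 1853

1853


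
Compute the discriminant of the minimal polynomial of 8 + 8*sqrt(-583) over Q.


The element 8 + 8*sqrt(-583) has minimal polynomial:
x^2 - 16*x + 37376
Discriminant = (-16)^2 - 4*(37376)
= 256 - 149504
= -149248

-149248


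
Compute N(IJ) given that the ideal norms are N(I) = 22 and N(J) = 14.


N(IJ) = N(I) * N(J)
= 22 * 14
= 308

308


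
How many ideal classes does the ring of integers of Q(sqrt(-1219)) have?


K = Q(sqrt(-1219)). d mod 4 = 1, so D = disc(K) = d = -1219
h(K) equals the number of primitive reduced positive-definite forms (a, b, c) = a*x^2 + b*x*y + c*y^2 with b^2 - 4ac = D,
where reduced means |b| <= a <= c, with b >= 0 whenever |b| = a or a = c, and primitive means gcd(a, b, c) = 1.
Reduced forces 3a^2 <= |D| = 1219, so 1 <= a <= 20; b must have the parity of D, and c = (b^2 - D)/(4a) must be an integer >= a.
Enumerate a = 1..20, b in [-a, a]:
  a=1: (1, 1, 305)  [1]
  a=2..4: none
  a=5: (5, -1, 61), (5, 1, 61)  [2]
  a=6..12: none
  a=13: (13, -9, 25), (13, 9, 25)  [2]
  a=14..18: none
  a=19: (19, 15, 19)  [1]
  a=20: none
Total reduced forms: 1 + 2 + 2 + 1 = 6
h = 6

6


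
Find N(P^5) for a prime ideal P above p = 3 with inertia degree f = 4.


N(P^a) = p^(a*f)
= 3^(5*4)
= 3^20
= 3486784401

3486784401


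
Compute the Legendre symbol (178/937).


p = 937 is prime, so compute (178/937) with the reciprocity algorithm (Jacobi-symbol steps: pull out 2s via (2/n), flip via reciprocity, reduce):
  pull out 2: (2/937) = +1  (since 937 mod 8 = 1)
  reciprocity: (89/937) -> +(937/89)
  reduce: (47/89)
  reciprocity: (47/89) -> +(89/47)
  reduce: (42/47)
  pull out 2: (2/47) = +1  (since 47 mod 8 = 7)
  reciprocity: (21/47) -> +(47/21)
  reduce: (5/21)
  reciprocity: (5/21) -> +(21/5)
  reduce: (1/5)
  (1/5) = 1
Product of signs = 1
(178/937) = 1

1


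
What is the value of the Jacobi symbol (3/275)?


Compute (3/275) via quadratic reciprocity:
  reciprocity: (3/275) -> -(275/3)
  reduce: (2/3)
  pull out 2: (2/3) = -1  (since 3 mod 8 = 3)
  (1/3) = 1
Product of signs = 1

1


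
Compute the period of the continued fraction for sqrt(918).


Run the CF algorithm for sqrt(918).
a_0 = floor(sqrt(918)) = 30; set m_0=0, q_0=1.
Recurrence: m' = q*a - m,  q' = (d - m'^2)/q,  a' = floor((a_0 + m')/q').
  step 1: m=30, q=18, a=3
  step 2: m=24, q=19, a=2
  step 3: m=14, q=38, a=1
  step 4: m=24, q=9, a=6
  step 5: m=30, q=2, a=30
  step 6: m=30, q=9, a=6
  step 7: m=24, q=38, a=1
  step 8: m=14, q=19, a=2
  step 9: m=24, q=18, a=3
  step 10: m=30, q=1, a=60
a_10 = 2*a_0 = 60, so the period closes here.
sqrt(918) = [30; 3, 2, 1, 6, 30, 6, 1, 2, 3, 60]
Period length = 10

10


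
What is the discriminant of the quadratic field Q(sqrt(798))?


For K = Q(sqrt(d)) with d squarefree: disc(K) = d if d = 1 mod 4, and disc(K) = 4d if d = 2 or 3 mod 4.
Here d = 798, and d mod 4 = 2.
d = 2 mod 4, not 1 (O_K = Z[sqrt(d)]), so disc(K) = 4d = 4 * (798) = 3192

3192


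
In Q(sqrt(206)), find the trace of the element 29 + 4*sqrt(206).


Tr(a + b*sqrt(d)) = (a + b*sqrt(d)) + (a - b*sqrt(d)) = 2a
= 2 * (29)
= 58

58


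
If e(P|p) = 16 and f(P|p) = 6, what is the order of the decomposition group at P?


|D_P| = e * f
= 16 * 6
= 96

96


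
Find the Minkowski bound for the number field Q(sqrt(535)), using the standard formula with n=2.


d = 535, d mod 4 = 3, so disc(K) = 4d = 2140; |disc(K)| = 2140
Real quadratic field, so n = 2, s = r2 = 0, r1 = 2
M = (n!/n^n) * (4/pi)^s * sqrt(|disc(K)|) = (2!/2^2) * (4/pi)^0 * sqrt(2140)
= 0.5 * 1.000000 * 46.260134
= 23.1301

23.1301


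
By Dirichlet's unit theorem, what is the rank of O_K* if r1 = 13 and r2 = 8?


By Dirichlet's unit theorem:
rank = r1 + r2 - 1
= 13 + 8 - 1
= 20

20


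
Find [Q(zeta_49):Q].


The degree equals Euler's totient phi(49).
49 = 7^2
phi(49) = 42

42


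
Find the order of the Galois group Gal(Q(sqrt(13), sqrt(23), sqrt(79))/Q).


The 3 square roots of distinct primes are multiplicatively independent over Q,
so [K:Q] = 2^3 and Gal(K/Q) is isomorphic to (Z/2Z)^3.
|Gal| = 2^3 = 8

8


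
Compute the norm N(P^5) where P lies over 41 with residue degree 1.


N(P^a) = p^(a*f)
= 41^(5*1)
= 41^5
= 115856201

115856201


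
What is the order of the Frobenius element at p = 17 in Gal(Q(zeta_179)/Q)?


The Frobenius at p in Gal(Q(zeta_n)/Q) = (Z/nZ)* is the class of p, so its order is ord_179(17), the smallest k >= 1 with 17^k = 1 mod 179.
n = 179 = 179, phi(179) = 178; the order divides phi(n).
Divisors of 178: 1, 2, 89, 178
Repeated squaring mod 179: 17^1 = 17, 17^2 = 110, 17^4 = 107, 17^8 = 172, 17^16 = 49, 17^32 = 74, 17^64 = 106, 17^128 = 138
Test divisors in increasing order:
  k=1: 17^1 = 17 mod 179
  k=2: 17^2 = 110 mod 179
  k=89: 17^89 = 106 * 49 * 172 * 17 = 1 mod 179  <- first divisor giving 1
Order = 89

89


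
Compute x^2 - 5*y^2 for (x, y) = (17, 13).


x^2 - d*y^2
= 17^2 - 5*13^2
= 289 - 845
= -556

-556


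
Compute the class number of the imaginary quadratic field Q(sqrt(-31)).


K = Q(sqrt(-31)). d mod 4 = 1, so D = disc(K) = d = -31
h(K) equals the number of primitive reduced positive-definite forms (a, b, c) = a*x^2 + b*x*y + c*y^2 with b^2 - 4ac = D,
where reduced means |b| <= a <= c, with b >= 0 whenever |b| = a or a = c, and primitive means gcd(a, b, c) = 1.
Reduced forces 3a^2 <= |D| = 31, so 1 <= a <= 3; b must have the parity of D, and c = (b^2 - D)/(4a) must be an integer >= a.
Enumerate a = 1..3, b in [-a, a]:
  a=1: (1, 1, 8)  [1]
  a=2: (2, -1, 4), (2, 1, 4)  [2]
  a=3: none
Total reduced forms: 1 + 2 = 3
h = 3

3


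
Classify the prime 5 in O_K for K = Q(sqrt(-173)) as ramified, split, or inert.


K = Q(sqrt(-173)). Since d mod 4 = 3, disc(K) = -692.
Check p | disc: -692 mod 5 = 3.
p does not divide disc. Compute Legendre symbol (d/p):
2^((5-1)/2) mod 5 = -1
(d/p) = -1, so p is inert: (p) stays prime with e=1, f=2, g=1.
Therefore p is inert.

inert


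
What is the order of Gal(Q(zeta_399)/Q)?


|Gal(Q(zeta_399)/Q)| = phi(399)
= 216

216


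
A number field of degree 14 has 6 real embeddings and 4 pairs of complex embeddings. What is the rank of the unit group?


By Dirichlet's unit theorem:
rank = r1 + r2 - 1
= 6 + 4 - 1
= 9

9


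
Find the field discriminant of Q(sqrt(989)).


For K = Q(sqrt(d)) with d squarefree: disc(K) = d if d = 1 mod 4, and disc(K) = 4d if d = 2 or 3 mod 4.
Here d = 989, and d mod 4 = 1.
d = 1 mod 4 (O_K = Z[(1+sqrt(d))/2]), so disc(K) = d = 989

989


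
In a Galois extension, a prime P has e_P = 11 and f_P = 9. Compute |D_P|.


|D_P| = e * f
= 11 * 9
= 99

99


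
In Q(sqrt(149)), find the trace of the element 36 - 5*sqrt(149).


Tr(a + b*sqrt(d)) = (a + b*sqrt(d)) + (a - b*sqrt(d)) = 2a
= 2 * (36)
= 72

72


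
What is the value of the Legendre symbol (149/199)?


p = 199 is prime, so compute (149/199) with the reciprocity algorithm (Jacobi-symbol steps: pull out 2s via (2/n), flip via reciprocity, reduce):
  reciprocity: (149/199) -> +(199/149)
  reduce: (50/149)
  pull out 2: (2/149) = -1  (since 149 mod 8 = 5)
  reciprocity: (25/149) -> +(149/25)
  reduce: (24/25)
  pull out 2: (2/25) = +1  (since 25 mod 8 = 1)
  pull out 2: (2/25) = +1  (since 25 mod 8 = 1)
  pull out 2: (2/25) = +1  (since 25 mod 8 = 1)
  reciprocity: (3/25) -> +(25/3)
  reduce: (1/3)
  (1/3) = 1
Product of signs = -1
(149/199) = -1

-1


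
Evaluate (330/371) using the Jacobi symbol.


Compute (330/371) via quadratic reciprocity:
  pull out 2: (2/371) = -1  (since 371 mod 8 = 3)
  reciprocity: (165/371) -> +(371/165)
  reduce: (41/165)
  reciprocity: (41/165) -> +(165/41)
  reduce: (1/41)
  (1/41) = 1
Product of signs = -1

-1


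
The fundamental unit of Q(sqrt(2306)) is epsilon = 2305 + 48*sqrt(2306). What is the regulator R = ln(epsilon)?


epsilon = 2305 + 48*sqrt(2306)
= 4609.9998
R = ln(4609.9998)
= 8.4360

8.4360


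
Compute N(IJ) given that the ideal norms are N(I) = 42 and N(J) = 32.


N(IJ) = N(I) * N(J)
= 42 * 32
= 1344

1344


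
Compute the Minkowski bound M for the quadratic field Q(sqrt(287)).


d = 287, d mod 4 = 3, so disc(K) = 4d = 1148; |disc(K)| = 1148
Real quadratic field, so n = 2, s = r2 = 0, r1 = 2
M = (n!/n^n) * (4/pi)^s * sqrt(|disc(K)|) = (2!/2^2) * (4/pi)^0 * sqrt(1148)
= 0.5 * 1.000000 * 33.882149
= 16.9411

16.9411


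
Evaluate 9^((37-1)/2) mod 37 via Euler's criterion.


p = 37 is prime and the exponent is (p-1)/2 = 18, so by Euler's criterion 9^18 = (9/37) = +1 or -1 mod 37.
Compute by square-and-multiply:
  18 = 16 + 2 (binary 10010)
  Repeated squaring mod 37: 9^1 = 9, 9^2 = 7, 9^4 = 12, 9^8 = 33, 9^16 = 16
  9^18 = 9^16 * 9^2 = 16 * 7 mod 37
    16 * 7 = 112 = 1 mod 37
  9^18 = 1 mod 37
Result 1: 9 is a quadratic residue mod 37.
9^18 mod 37 = 1

1


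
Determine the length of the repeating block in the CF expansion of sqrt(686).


Run the CF algorithm for sqrt(686).
a_0 = floor(sqrt(686)) = 26; set m_0=0, q_0=1.
Recurrence: m' = q*a - m,  q' = (d - m'^2)/q,  a' = floor((a_0 + m')/q').
  step 1: m=26, q=10, a=5
  step 2: m=24, q=11, a=4
  step 3: m=20, q=26, a=1
  step 4: m=6, q=25, a=1
  step 5: m=19, q=13, a=3
  step 6: m=20, q=22, a=2
  step 7: m=24, q=5, a=10
  step 8: m=26, q=2, a=26
  step 9: m=26, q=5, a=10
  step 10: m=24, q=22, a=2
  step 11: m=20, q=13, a=3
  step 12: m=19, q=25, a=1
  step 13: m=6, q=26, a=1
  step 14: m=20, q=11, a=4
  step 15: m=24, q=10, a=5
  step 16: m=26, q=1, a=52
a_16 = 2*a_0 = 52, so the period closes here.
sqrt(686) = [26; 5, 4, 1, 1, 3, 2, 10, 26, 10, 2, 3, 1, 1, 4, 5, 52]
Period length = 16

16


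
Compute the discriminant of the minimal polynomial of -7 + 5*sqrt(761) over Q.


The element -7 + 5*sqrt(761) has minimal polynomial:
x^2 + 14*x - 18976
Discriminant = (14)^2 - 4*(-18976)
= 196 + 75904
= 76100

76100


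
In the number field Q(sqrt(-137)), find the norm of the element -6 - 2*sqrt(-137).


N(a + b*sqrt(d)) = a^2 - d*b^2
= (-6)^2 - (-137)*(-2)^2
= 36 + 548
= 584

584


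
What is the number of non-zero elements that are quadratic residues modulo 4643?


For prime p, the number of non-zero quadratic residues is (p-1)/2.
= (4643-1)/2
= 2321

2321


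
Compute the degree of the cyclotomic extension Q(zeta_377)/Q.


The degree equals Euler's totient phi(377).
377 = 13 * 29
phi(377) = 336

336


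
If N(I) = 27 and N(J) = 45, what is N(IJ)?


N(IJ) = N(I) * N(J)
= 27 * 45
= 1215

1215


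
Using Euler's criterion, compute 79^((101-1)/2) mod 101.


p = 101 is prime and the exponent is (p-1)/2 = 50, so by Euler's criterion 79^50 = (79/101) = +1 or -1 mod 101.
Compute by square-and-multiply:
  50 = 32 + 16 + 2 (binary 110010)
  Repeated squaring mod 101: 79^1 = 79, 79^2 = 80, 79^4 = 37, 79^8 = 56, 79^16 = 5, 79^32 = 25
  79^50 = 79^32 * 79^16 * 79^2 = 25 * 5 * 80 mod 101
    25 * 5 = 125 = 24 mod 101
    24 * 80 = 1920 = 1 mod 101
  79^50 = 1 mod 101
Result 1: 79 is a quadratic residue mod 101.
79^50 mod 101 = 1

1


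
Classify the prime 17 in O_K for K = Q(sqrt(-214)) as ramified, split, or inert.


K = Q(sqrt(-214)). Since d mod 4 = 2, disc(K) = -856.
Check p | disc: -856 mod 17 = 11.
p does not divide disc. Compute Legendre symbol (d/p):
7^((17-1)/2) mod 17 = -1
(d/p) = -1, so p is inert: (p) stays prime with e=1, f=2, g=1.
Therefore p is inert.

inert


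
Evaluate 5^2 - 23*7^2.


x^2 - d*y^2
= 5^2 - 23*7^2
= 25 - 1127
= -1102

-1102


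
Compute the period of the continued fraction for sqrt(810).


Run the CF algorithm for sqrt(810).
a_0 = floor(sqrt(810)) = 28; set m_0=0, q_0=1.
Recurrence: m' = q*a - m,  q' = (d - m'^2)/q,  a' = floor((a_0 + m')/q').
  step 1: m=28, q=26, a=2
  step 2: m=24, q=9, a=5
  step 3: m=21, q=41, a=1
  step 4: m=20, q=10, a=4
  step 5: m=20, q=41, a=1
  step 6: m=21, q=9, a=5
  step 7: m=24, q=26, a=2
  step 8: m=28, q=1, a=56
a_8 = 2*a_0 = 56, so the period closes here.
sqrt(810) = [28; 2, 5, 1, 4, 1, 5, 2, 56]
Period length = 8

8


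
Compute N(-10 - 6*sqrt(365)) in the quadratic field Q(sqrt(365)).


N(a + b*sqrt(d)) = a^2 - d*b^2
= (-10)^2 - (365)*(-6)^2
= 100 - 13140
= -13040

-13040


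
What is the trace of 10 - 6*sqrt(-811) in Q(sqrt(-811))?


Tr(a + b*sqrt(d)) = (a + b*sqrt(d)) + (a - b*sqrt(d)) = 2a
= 2 * (10)
= 20

20


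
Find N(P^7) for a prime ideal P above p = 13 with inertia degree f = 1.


N(P^a) = p^(a*f)
= 13^(7*1)
= 13^7
= 62748517

62748517


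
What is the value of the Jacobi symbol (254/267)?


Compute (254/267) via quadratic reciprocity:
  pull out 2: (2/267) = -1  (since 267 mod 8 = 3)
  reciprocity: (127/267) -> -(267/127)
  reduce: (13/127)
  reciprocity: (13/127) -> +(127/13)
  reduce: (10/13)
  pull out 2: (2/13) = -1  (since 13 mod 8 = 5)
  reciprocity: (5/13) -> +(13/5)
  reduce: (3/5)
  reciprocity: (3/5) -> +(5/3)
  reduce: (2/3)
  pull out 2: (2/3) = -1  (since 3 mod 8 = 3)
  (1/3) = 1
Product of signs = 1

1


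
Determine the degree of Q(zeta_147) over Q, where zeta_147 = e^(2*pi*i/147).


The degree equals Euler's totient phi(147).
147 = 3 * 7^2
phi(147) = 84

84


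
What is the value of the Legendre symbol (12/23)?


p = 23 is prime, so compute (12/23) with the reciprocity algorithm (Jacobi-symbol steps: pull out 2s via (2/n), flip via reciprocity, reduce):
  pull out 2: (2/23) = +1  (since 23 mod 8 = 7)
  pull out 2: (2/23) = +1  (since 23 mod 8 = 7)
  reciprocity: (3/23) -> -(23/3)
  reduce: (2/3)
  pull out 2: (2/3) = -1  (since 3 mod 8 = 3)
  (1/3) = 1
Product of signs = 1
(12/23) = 1

1


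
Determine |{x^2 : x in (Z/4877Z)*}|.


For prime p, the number of non-zero quadratic residues is (p-1)/2.
= (4877-1)/2
= 2438

2438


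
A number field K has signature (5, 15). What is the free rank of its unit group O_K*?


By Dirichlet's unit theorem:
rank = r1 + r2 - 1
= 5 + 15 - 1
= 19

19


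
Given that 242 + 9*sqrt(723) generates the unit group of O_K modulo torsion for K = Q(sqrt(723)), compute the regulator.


epsilon = 242 + 9*sqrt(723)
= 483.9979
R = ln(483.9979)
= 6.1821

6.1821


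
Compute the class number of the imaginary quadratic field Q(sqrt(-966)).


K = Q(sqrt(-966)). d mod 4 = 2, so D = disc(K) = 4d = -3864
h(K) equals the number of primitive reduced positive-definite forms (a, b, c) = a*x^2 + b*x*y + c*y^2 with b^2 - 4ac = D,
where reduced means |b| <= a <= c, with b >= 0 whenever |b| = a or a = c, and primitive means gcd(a, b, c) = 1.
Reduced forces 3a^2 <= |D| = 3864, so 1 <= a <= 35; b must have the parity of D, and c = (b^2 - D)/(4a) must be an integer >= a.
Enumerate a = 1..35, b in [-a, a]:
  a=1: (1, 0, 966)  [1]
  a=2: (2, 0, 483)  [1]
  a=3: (3, 0, 322)  [1]
  a=4: none
  a=5: (5, -4, 194), (5, 4, 194)  [2]
  a=6: (6, 0, 161)  [1]
  a=7: (7, 0, 138)  [1]
  a=8..9: none
  a=10: (10, -4, 97), (10, 4, 97)  [2]
  a=11..12: none
  a=13: (13, -6, 75), (13, 6, 75)  [2]
  a=14: (14, 0, 69)  [1]
  a=15: (15, -6, 65), (15, 6, 65)  [2]
  a=16..20: none
  a=21: (21, 0, 46)  [1]
  a=22: none
  a=23: (23, 0, 42)  [1]
  a=24: none
  a=25: (25, -6, 39), (25, 6, 39)  [2]
  a=26: (26, -20, 41), (26, 20, 41)  [2]
  a=27..28: none
  a=29: (29, -14, 35), (29, 14, 35)  [2]
  a=30: (30, -24, 37), (30, 24, 37)  [2]
  a=31..35: none
Total reduced forms: 1 + 1 + 1 + 2 + 1 + 1 + 2 + 2 + 1 + 2 + 1 + 1 + 2 + 2 + 2 + 2 = 24
h = 24

24


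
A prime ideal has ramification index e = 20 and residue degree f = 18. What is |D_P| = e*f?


|D_P| = e * f
= 20 * 18
= 360

360


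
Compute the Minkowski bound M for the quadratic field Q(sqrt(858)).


d = 858, d mod 4 = 2, so disc(K) = 4d = 3432; |disc(K)| = 3432
Real quadratic field, so n = 2, s = r2 = 0, r1 = 2
M = (n!/n^n) * (4/pi)^s * sqrt(|disc(K)|) = (2!/2^2) * (4/pi)^0 * sqrt(3432)
= 0.5 * 1.000000 * 58.583274
= 29.2916

29.2916


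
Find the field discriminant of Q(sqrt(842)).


For K = Q(sqrt(d)) with d squarefree: disc(K) = d if d = 1 mod 4, and disc(K) = 4d if d = 2 or 3 mod 4.
Here d = 842, and d mod 4 = 2.
d = 2 mod 4, not 1 (O_K = Z[sqrt(d)]), so disc(K) = 4d = 4 * (842) = 3368

3368


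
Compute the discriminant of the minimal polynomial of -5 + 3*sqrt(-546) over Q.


The element -5 + 3*sqrt(-546) has minimal polynomial:
x^2 + 10*x + 4939
Discriminant = (10)^2 - 4*(4939)
= 100 - 19756
= -19656

-19656


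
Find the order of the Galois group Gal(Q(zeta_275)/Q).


|Gal(Q(zeta_275)/Q)| = phi(275)
= 200

200


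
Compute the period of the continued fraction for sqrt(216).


Run the CF algorithm for sqrt(216).
a_0 = floor(sqrt(216)) = 14; set m_0=0, q_0=1.
Recurrence: m' = q*a - m,  q' = (d - m'^2)/q,  a' = floor((a_0 + m')/q').
  step 1: m=14, q=20, a=1
  step 2: m=6, q=9, a=2
  step 3: m=12, q=8, a=3
  step 4: m=12, q=9, a=2
  step 5: m=6, q=20, a=1
  step 6: m=14, q=1, a=28
a_6 = 2*a_0 = 28, so the period closes here.
sqrt(216) = [14; 1, 2, 3, 2, 1, 28]
Period length = 6

6


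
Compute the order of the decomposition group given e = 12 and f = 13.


|D_P| = e * f
= 12 * 13
= 156

156


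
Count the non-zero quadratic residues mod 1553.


For prime p, the number of non-zero quadratic residues is (p-1)/2.
= (1553-1)/2
= 776

776


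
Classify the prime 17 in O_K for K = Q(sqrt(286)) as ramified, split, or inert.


K = Q(sqrt(286)). Since d mod 4 = 2, disc(K) = 1144.
Check p | disc: 1144 mod 17 = 5.
p does not divide disc. Compute Legendre symbol (d/p):
14^((17-1)/2) mod 17 = -1
(d/p) = -1, so p is inert: (p) stays prime with e=1, f=2, g=1.
Therefore p is inert.

inert


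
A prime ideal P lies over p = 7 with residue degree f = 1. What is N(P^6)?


N(P^a) = p^(a*f)
= 7^(6*1)
= 7^6
= 117649

117649


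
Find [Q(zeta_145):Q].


The degree equals Euler's totient phi(145).
145 = 5 * 29
phi(145) = 112

112


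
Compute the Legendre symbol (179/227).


p = 227 is prime, so compute (179/227) with the reciprocity algorithm (Jacobi-symbol steps: pull out 2s via (2/n), flip via reciprocity, reduce):
  reciprocity: (179/227) -> -(227/179)
  reduce: (48/179)
  pull out 2: (2/179) = -1  (since 179 mod 8 = 3)
  pull out 2: (2/179) = -1  (since 179 mod 8 = 3)
  pull out 2: (2/179) = -1  (since 179 mod 8 = 3)
  pull out 2: (2/179) = -1  (since 179 mod 8 = 3)
  reciprocity: (3/179) -> -(179/3)
  reduce: (2/3)
  pull out 2: (2/3) = -1  (since 3 mod 8 = 3)
  (1/3) = 1
Product of signs = -1
(179/227) = -1

-1


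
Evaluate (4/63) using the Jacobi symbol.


Compute (4/63) via quadratic reciprocity:
  pull out 2: (2/63) = +1  (since 63 mod 8 = 7)
  pull out 2: (2/63) = +1  (since 63 mod 8 = 7)
  (1/63) = 1
Product of signs = 1

1


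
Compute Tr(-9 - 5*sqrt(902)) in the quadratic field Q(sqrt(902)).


Tr(a + b*sqrt(d)) = (a + b*sqrt(d)) + (a - b*sqrt(d)) = 2a
= 2 * (-9)
= -18

-18


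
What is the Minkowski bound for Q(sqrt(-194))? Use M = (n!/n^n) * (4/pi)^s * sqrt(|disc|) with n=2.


d = -194, d mod 4 = 2, so disc(K) = 4d = -776; |disc(K)| = 776
Imaginary quadratic field, so n = 2, s = r2 = 1, r1 = 0
M = (n!/n^n) * (4/pi)^s * sqrt(|disc(K)|) = (2!/2^2) * (4/pi)^1 * sqrt(776)
= 0.5 * 1.273240 * 27.856777
= 17.7342

17.7342


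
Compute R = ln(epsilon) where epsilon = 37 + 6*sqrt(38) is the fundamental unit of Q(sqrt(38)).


epsilon = 37 + 6*sqrt(38)
= 73.9865
R = ln(73.9865)
= 4.3039

4.3039


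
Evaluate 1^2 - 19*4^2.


x^2 - d*y^2
= 1^2 - 19*4^2
= 1 - 304
= -303

-303


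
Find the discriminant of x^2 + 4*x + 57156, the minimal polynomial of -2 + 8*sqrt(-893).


The element -2 + 8*sqrt(-893) has minimal polynomial:
x^2 + 4*x + 57156
Discriminant = (4)^2 - 4*(57156)
= 16 - 228624
= -228608

-228608


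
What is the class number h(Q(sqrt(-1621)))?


K = Q(sqrt(-1621)). d mod 4 = 3, so D = disc(K) = 4d = -6484
h(K) equals the number of primitive reduced positive-definite forms (a, b, c) = a*x^2 + b*x*y + c*y^2 with b^2 - 4ac = D,
where reduced means |b| <= a <= c, with b >= 0 whenever |b| = a or a = c, and primitive means gcd(a, b, c) = 1.
Reduced forces 3a^2 <= |D| = 6484, so 1 <= a <= 46; b must have the parity of D, and c = (b^2 - D)/(4a) must be an integer >= a.
Enumerate a = 1..46, b in [-a, a]:
  a=1: (1, 0, 1621)  [1]
  a=2: (2, 2, 811)  [1]
  a=3..4: none
  a=5: (5, -4, 325), (5, 4, 325)  [2]
  a=6..9: none
  a=10: (10, -6, 163), (10, 6, 163)  [2]
  a=11..12: none
  a=13: (13, -4, 125), (13, 4, 125)  [2]
  a=14..22: none
  a=23: (23, -18, 74), (23, 18, 74)  [2]
  a=24: none
  a=25: (25, -4, 65), (25, 4, 65)  [2]
  a=26: (26, -22, 67), (26, 22, 67)  [2]
  a=27..36: none
  a=37: (37, -18, 46), (37, 18, 46)  [2]
  a=38..42: none
  a=43: (43, -40, 47), (43, 40, 47)  [2]
  a=44..46: none
Total reduced forms: 1 + 1 + 2 + 2 + 2 + 2 + 2 + 2 + 2 + 2 = 18
h = 18

18


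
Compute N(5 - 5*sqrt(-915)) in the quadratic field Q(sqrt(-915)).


N(a + b*sqrt(d)) = a^2 - d*b^2
= (5)^2 - (-915)*(-5)^2
= 25 + 22875
= 22900

22900


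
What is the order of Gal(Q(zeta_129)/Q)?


|Gal(Q(zeta_129)/Q)| = phi(129)
= 84

84


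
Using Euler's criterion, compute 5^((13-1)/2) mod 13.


p = 13 is prime and the exponent is (p-1)/2 = 6, so by Euler's criterion 5^6 = (5/13) = +1 or -1 mod 13.
Compute by square-and-multiply:
  6 = 4 + 2 (binary 110)
  Repeated squaring mod 13: 5^1 = 5, 5^2 = 12, 5^4 = 1
  5^6 = 5^4 * 5^2 = 1 * 12 mod 13
    1 * 12 = 12 = 12 mod 13
  5^6 = 12 mod 13
Result 12 = p - 1 = -1 mod 13: 5 is a quadratic non-residue mod 13. As a residue in [0, p-1] the value is 12.
5^6 mod 13 = 12

12


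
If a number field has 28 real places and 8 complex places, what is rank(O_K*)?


By Dirichlet's unit theorem:
rank = r1 + r2 - 1
= 28 + 8 - 1
= 35

35


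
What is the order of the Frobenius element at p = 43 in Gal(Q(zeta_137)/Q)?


The Frobenius at p in Gal(Q(zeta_n)/Q) = (Z/nZ)* is the class of p, so its order is ord_137(43), the smallest k >= 1 with 43^k = 1 mod 137.
n = 137 = 137, phi(137) = 136; the order divides phi(n).
Divisors of 136: 1, 2, 4, 8, 17, 34, 68, 136
Repeated squaring mod 137: 43^1 = 43, 43^2 = 68, 43^4 = 103, 43^8 = 60, 43^16 = 38, 43^32 = 74, 43^64 = 133, 43^128 = 16
Test divisors in increasing order:
  k=1: 43^1 = 43 mod 137
  k=2: 43^2 = 68 mod 137
  k=4: 43^4 = 103 mod 137
  k=8: 43^8 = 60 mod 137
  k=17: 43^17 = 38 * 43 = 127 mod 137
  k=34: 43^34 = 74 * 68 = 100 mod 137
  k=68: 43^68 = 133 * 103 = 136 mod 137
  k=136: 43^136 = 16 * 60 = 1 mod 137  <- first divisor giving 1
Order = 136

136


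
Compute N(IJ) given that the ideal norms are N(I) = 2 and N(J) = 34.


N(IJ) = N(I) * N(J)
= 2 * 34
= 68

68


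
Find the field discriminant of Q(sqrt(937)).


For K = Q(sqrt(d)) with d squarefree: disc(K) = d if d = 1 mod 4, and disc(K) = 4d if d = 2 or 3 mod 4.
Here d = 937, and d mod 4 = 1.
d = 1 mod 4 (O_K = Z[(1+sqrt(d))/2]), so disc(K) = d = 937

937


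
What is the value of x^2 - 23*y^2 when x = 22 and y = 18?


x^2 - d*y^2
= 22^2 - 23*18^2
= 484 - 7452
= -6968

-6968


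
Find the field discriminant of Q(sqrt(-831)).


For K = Q(sqrt(d)) with d squarefree: disc(K) = d if d = 1 mod 4, and disc(K) = 4d if d = 2 or 3 mod 4.
Here d = -831, and d mod 4 = 1.
d = 1 mod 4 (O_K = Z[(1+sqrt(d))/2]), so disc(K) = d = -831

-831


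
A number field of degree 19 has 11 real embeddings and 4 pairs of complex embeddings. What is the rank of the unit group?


By Dirichlet's unit theorem:
rank = r1 + r2 - 1
= 11 + 4 - 1
= 14

14
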